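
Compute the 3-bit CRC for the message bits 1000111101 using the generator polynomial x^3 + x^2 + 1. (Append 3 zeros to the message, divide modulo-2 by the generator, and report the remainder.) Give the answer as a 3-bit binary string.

000

Append 3 zeros: 1000111101000. Divide by 1101 (XOR where the leading bit is 1):
  pos 0: 1000 XOR 1101 = 0101
  pos 1: 1011 XOR 1101 = 0110
  pos 2: 1101 XOR 1101 = 0000
  pos 6: 1101 XOR 1101 = 0000
Remainder (last 3 bits) = 000. This is the CRC / FCS.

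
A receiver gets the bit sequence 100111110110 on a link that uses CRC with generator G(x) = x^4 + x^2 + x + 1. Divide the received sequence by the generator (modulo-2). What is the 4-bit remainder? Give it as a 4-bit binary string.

Modulo-2 division of 100111110110 by 10111:
  pos 0: 10011 XOR 10111 = 00100
  pos 2: 10011 XOR 10111 = 00100
  pos 4: 10010 XOR 10111 = 00101
  pos 6: 10111 XOR 10111 = 00000
Remainder = 0000 (zero — the frame passes the CRC check).

0000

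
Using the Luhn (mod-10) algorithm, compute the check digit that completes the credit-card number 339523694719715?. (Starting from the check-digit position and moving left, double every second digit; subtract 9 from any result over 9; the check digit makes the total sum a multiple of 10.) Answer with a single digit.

Partial digits right→left: 5 1 7 9 1 7 4 9 6 3 2 5 9 3 3
Double every second digit counting from the check-digit position (so the 1st, 3rd, 5th, ... of the partial from the right).
  doubled (with −9 where >9): 1 5 2 8 3 4 9 6 → sum 38
  kept as-is: 1 9 7 9 3 5 3 → sum 37
Total = 38 + 37 = 75.
Check digit = (10 − (75 mod 10)) mod 10 = 5.

5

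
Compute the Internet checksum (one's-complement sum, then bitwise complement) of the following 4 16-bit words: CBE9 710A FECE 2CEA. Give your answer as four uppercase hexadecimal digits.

9752

One's-complement addition (fold any carry out of bit 15 back into bit 0):
  0xCBE9 + 0x710A = 0x13CF3 → wrap carry → 0x3CF4
  0x3CF4 + 0xFECE = 0x13BC2 → wrap carry → 0x3BC3
  0x3BC3 + 0x2CEA = 0x068AD
One's-complement sum = 0x68AD.
Checksum = ~0x68AD & 0xFFFF = 0x9752.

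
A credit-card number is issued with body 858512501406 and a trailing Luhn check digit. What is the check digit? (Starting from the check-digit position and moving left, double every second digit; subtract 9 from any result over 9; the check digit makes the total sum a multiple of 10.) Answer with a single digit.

Partial digits right→left: 6 0 4 1 0 5 2 1 5 8 5 8
Double every second digit counting from the check-digit position (so the 1st, 3rd, 5th, ... of the partial from the right).
  doubled (with −9 where >9): 3 8 0 4 1 1 → sum 17
  kept as-is: 0 1 5 1 8 8 → sum 23
Total = 17 + 23 = 40.
Check digit = (10 − (40 mod 10)) mod 10 = 0.

0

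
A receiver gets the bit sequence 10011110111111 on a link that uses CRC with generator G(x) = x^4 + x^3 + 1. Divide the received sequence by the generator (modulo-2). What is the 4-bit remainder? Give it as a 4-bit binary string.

Modulo-2 division of 10011110111111 by 11001:
  pos 0: 10011 XOR 11001 = 01010
  pos 1: 10101 XOR 11001 = 01100
  pos 2: 11001 XOR 11001 = 00000
  pos 8: 11111 XOR 11001 = 00110
Remainder = 1101 (nonzero — an error is detected).

1101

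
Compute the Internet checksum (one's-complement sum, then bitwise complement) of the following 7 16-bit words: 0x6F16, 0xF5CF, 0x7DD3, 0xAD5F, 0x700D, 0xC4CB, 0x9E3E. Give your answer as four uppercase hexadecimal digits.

One's-complement addition (fold any carry out of bit 15 back into bit 0):
  0x6F16 + 0xF5CF = 0x164E5 → wrap carry → 0x64E6
  0x64E6 + 0x7DD3 = 0x0E2B9
  0xE2B9 + 0xAD5F = 0x19018 → wrap carry → 0x9019
  0x9019 + 0x700D = 0x10026 → wrap carry → 0x0027
  0x0027 + 0xC4CB = 0x0C4F2
  0xC4F2 + 0x9E3E = 0x16330 → wrap carry → 0x6331
One's-complement sum = 0x6331.
Checksum = ~0x6331 & 0xFFFF = 0x9CCE.

9CCE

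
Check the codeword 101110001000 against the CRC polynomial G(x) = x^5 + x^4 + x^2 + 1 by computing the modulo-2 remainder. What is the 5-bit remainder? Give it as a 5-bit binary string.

Modulo-2 division of 101110001000 by 110101:
  pos 0: 101110 XOR 110101 = 011011
  pos 1: 110110 XOR 110101 = 000011
  pos 5: 110100 XOR 110101 = 000001
Remainder = 00010 (nonzero — an error is detected).

00010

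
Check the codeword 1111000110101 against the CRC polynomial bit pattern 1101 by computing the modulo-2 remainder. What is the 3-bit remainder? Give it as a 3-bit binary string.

Modulo-2 division of 1111000110101 by 1101:
  pos 0: 1111 XOR 1101 = 0010
  pos 2: 1000 XOR 1101 = 0101
  pos 3: 1010 XOR 1101 = 0111
  pos 4: 1111 XOR 1101 = 0010
  pos 6: 1010 XOR 1101 = 0111
  pos 7: 1111 XOR 1101 = 0010
  pos 9: 1001 XOR 1101 = 0100
Remainder = 100 (nonzero — an error is detected).

100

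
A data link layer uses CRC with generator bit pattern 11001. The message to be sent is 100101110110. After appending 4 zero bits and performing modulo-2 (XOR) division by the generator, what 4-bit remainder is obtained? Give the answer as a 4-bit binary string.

Append 4 zeros: 1001011101100000. Divide by 11001 (XOR where the leading bit is 1):
  pos 0: 10010 XOR 11001 = 01011
  pos 1: 10111 XOR 11001 = 01110
  pos 2: 11101 XOR 11001 = 00100
  pos 4: 10010 XOR 11001 = 01011
  pos 5: 10111 XOR 11001 = 01110
  pos 6: 11101 XOR 11001 = 00100
  pos 8: 10000 XOR 11001 = 01001
  pos 9: 10010 XOR 11001 = 01011
  pos 10: 10110 XOR 11001 = 01111
  pos 11: 11110 XOR 11001 = 00111
Remainder (last 4 bits) = 0111. This is the CRC / FCS.

0111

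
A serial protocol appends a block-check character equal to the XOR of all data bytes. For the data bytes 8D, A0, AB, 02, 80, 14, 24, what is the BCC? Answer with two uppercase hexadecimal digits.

34

XOR the bytes together:
  start with 0x8D
  0x8D ⊕ 0xA0 = 0x2D
  0x2D ⊕ 0xAB = 0x86
  0x86 ⊕ 0x02 = 0x84
  0x84 ⊕ 0x80 = 0x04
  0x04 ⊕ 0x14 = 0x10
  0x10 ⊕ 0x24 = 0x34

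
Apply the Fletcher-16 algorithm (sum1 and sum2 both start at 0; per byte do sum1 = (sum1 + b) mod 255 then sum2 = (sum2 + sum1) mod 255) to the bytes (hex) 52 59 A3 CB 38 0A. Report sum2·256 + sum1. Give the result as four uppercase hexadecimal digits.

195D

Running sums (mod 255):
  after byte 0 (52): sum1=82, sum2=82
  after byte 1 (59): sum1=171, sum2=253
  after byte 2 (A3): sum1=79, sum2=77
  after byte 3 (CB): sum1=27, sum2=104
  after byte 4 (38): sum1=83, sum2=187
  after byte 5 (0A): sum1=93, sum2=25
Checksum = sum2·256 + sum1 = 25·256 + 93 = 6493 = 0x195D.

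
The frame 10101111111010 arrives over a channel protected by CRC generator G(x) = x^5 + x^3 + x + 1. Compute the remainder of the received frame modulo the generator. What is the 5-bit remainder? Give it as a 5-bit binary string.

00000

Modulo-2 division of 10101111111010 by 101011:
  pos 0: 101011 XOR 101011 = 000000
  pos 6: 111110 XOR 101011 = 010101
  pos 7: 101011 XOR 101011 = 000000
Remainder = 00000 (zero — the frame passes the CRC check).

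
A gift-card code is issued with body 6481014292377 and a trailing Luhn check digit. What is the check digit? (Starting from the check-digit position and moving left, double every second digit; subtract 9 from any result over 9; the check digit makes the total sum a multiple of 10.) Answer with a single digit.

5

Partial digits right→left: 7 7 3 2 9 2 4 1 0 1 8 4 6
Double every second digit counting from the check-digit position (so the 1st, 3rd, 5th, ... of the partial from the right).
  doubled (with −9 where >9): 5 6 9 8 0 7 3 → sum 38
  kept as-is: 7 2 2 1 1 4 → sum 17
Total = 38 + 17 = 55.
Check digit = (10 − (55 mod 10)) mod 10 = 5.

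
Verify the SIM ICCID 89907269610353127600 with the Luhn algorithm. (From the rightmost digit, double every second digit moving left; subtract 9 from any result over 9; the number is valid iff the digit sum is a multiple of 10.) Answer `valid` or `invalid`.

valid

From the right, keep odd positions and double even positions (subtract 9 from any doubled value over 9):
  doubled (positions 2,4,...): 0 5 2 1 0 3 3 5 9 7 → sum 35
  kept (positions 1,3,...): 0 6 2 3 3 1 9 2 0 9 → sum 35
Total = 70.
70 mod 10 = 0, so the number is valid.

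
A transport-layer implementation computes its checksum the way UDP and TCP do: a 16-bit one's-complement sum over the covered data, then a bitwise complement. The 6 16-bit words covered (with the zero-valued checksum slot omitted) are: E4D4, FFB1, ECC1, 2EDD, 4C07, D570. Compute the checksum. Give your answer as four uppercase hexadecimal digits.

One's-complement addition (fold any carry out of bit 15 back into bit 0):
  0xE4D4 + 0xFFB1 = 0x1E485 → wrap carry → 0xE486
  0xE486 + 0xECC1 = 0x1D147 → wrap carry → 0xD148
  0xD148 + 0x2EDD = 0x10025 → wrap carry → 0x0026
  0x0026 + 0x4C07 = 0x04C2D
  0x4C2D + 0xD570 = 0x1219D → wrap carry → 0x219E
One's-complement sum = 0x219E.
Checksum = ~0x219E & 0xFFFF = 0xDE61.

DE61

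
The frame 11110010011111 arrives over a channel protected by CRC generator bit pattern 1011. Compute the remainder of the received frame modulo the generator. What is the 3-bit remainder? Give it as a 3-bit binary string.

100

Modulo-2 division of 11110010011111 by 1011:
  pos 0: 1111 XOR 1011 = 0100
  pos 1: 1000 XOR 1011 = 0011
  pos 3: 1101 XOR 1011 = 0110
  pos 4: 1100 XOR 1011 = 0111
  pos 5: 1110 XOR 1011 = 0101
  pos 6: 1011 XOR 1011 = 0000
  pos 10: 1111 XOR 1011 = 0100
Remainder = 100 (nonzero — an error is detected).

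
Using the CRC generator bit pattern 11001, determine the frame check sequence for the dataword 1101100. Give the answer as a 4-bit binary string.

0111

Append 4 zeros: 11011000000. Divide by 11001 (XOR where the leading bit is 1):
  pos 0: 11011 XOR 11001 = 00010
  pos 3: 10000 XOR 11001 = 01001
  pos 4: 10010 XOR 11001 = 01011
  pos 5: 10110 XOR 11001 = 01111
  pos 6: 11110 XOR 11001 = 00111
Remainder (last 4 bits) = 0111. This is the CRC / FCS.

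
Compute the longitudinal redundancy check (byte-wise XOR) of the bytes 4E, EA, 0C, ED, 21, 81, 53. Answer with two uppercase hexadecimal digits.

B6

XOR the bytes together:
  start with 0x4E
  0x4E ⊕ 0xEA = 0xA4
  0xA4 ⊕ 0x0C = 0xA8
  0xA8 ⊕ 0xED = 0x45
  0x45 ⊕ 0x21 = 0x64
  0x64 ⊕ 0x81 = 0xE5
  0xE5 ⊕ 0x53 = 0xB6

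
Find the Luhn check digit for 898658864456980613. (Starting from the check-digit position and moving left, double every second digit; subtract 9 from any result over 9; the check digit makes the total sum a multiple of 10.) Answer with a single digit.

3

Partial digits right→left: 3 1 6 0 8 9 6 5 4 4 6 8 8 5 6 8 9 8
Double every second digit counting from the check-digit position (so the 1st, 3rd, 5th, ... of the partial from the right).
  doubled (with −9 where >9): 6 3 7 3 8 3 7 3 9 → sum 49
  kept as-is: 1 0 9 5 4 8 5 8 8 → sum 48
Total = 49 + 48 = 97.
Check digit = (10 − (97 mod 10)) mod 10 = 3.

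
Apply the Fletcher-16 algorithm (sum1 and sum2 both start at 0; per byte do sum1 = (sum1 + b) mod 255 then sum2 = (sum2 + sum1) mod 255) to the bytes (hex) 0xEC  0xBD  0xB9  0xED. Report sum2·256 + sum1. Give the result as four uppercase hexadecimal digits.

4E52

Running sums (mod 255):
  after byte 0 (0xEC): sum1=236, sum2=236
  after byte 1 (0xBD): sum1=170, sum2=151
  after byte 2 (0xB9): sum1=100, sum2=251
  after byte 3 (0xED): sum1=82, sum2=78
Checksum = sum2·256 + sum1 = 78·256 + 82 = 20050 = 0x4E52.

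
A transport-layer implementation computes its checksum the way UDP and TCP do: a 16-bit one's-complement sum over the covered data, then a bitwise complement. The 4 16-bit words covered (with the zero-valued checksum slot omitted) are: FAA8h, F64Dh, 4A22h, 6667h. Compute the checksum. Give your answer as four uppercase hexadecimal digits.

One's-complement addition (fold any carry out of bit 15 back into bit 0):
  0xFAA8 + 0xF64D = 0x1F0F5 → wrap carry → 0xF0F6
  0xF0F6 + 0x4A22 = 0x13B18 → wrap carry → 0x3B19
  0x3B19 + 0x6667 = 0x0A180
One's-complement sum = 0xA180.
Checksum = ~0xA180 & 0xFFFF = 0x5E7F.

5E7F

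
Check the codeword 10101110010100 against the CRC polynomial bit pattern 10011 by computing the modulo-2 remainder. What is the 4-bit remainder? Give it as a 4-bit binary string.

Modulo-2 division of 10101110010100 by 10011:
  pos 0: 10101 XOR 10011 = 00110
  pos 2: 11011 XOR 10011 = 01000
  pos 3: 10000 XOR 10011 = 00011
  pos 6: 11010 XOR 10011 = 01001
  pos 7: 10011 XOR 10011 = 00000
Remainder = 0000 (zero — the frame passes the CRC check).

0000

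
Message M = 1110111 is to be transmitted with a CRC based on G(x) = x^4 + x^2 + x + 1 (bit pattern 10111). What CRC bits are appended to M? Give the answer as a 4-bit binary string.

Append 4 zeros: 11101110000. Divide by 10111 (XOR where the leading bit is 1):
  pos 0: 11101 XOR 10111 = 01010
  pos 1: 10101 XOR 10111 = 00010
  pos 4: 10100 XOR 10111 = 00011
Remainder (last 4 bits) = 1100. This is the CRC / FCS.

1100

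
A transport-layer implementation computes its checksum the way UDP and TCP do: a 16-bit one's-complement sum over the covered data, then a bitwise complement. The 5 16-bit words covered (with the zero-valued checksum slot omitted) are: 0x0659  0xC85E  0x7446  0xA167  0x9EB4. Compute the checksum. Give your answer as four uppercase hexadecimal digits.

7CE5

One's-complement addition (fold any carry out of bit 15 back into bit 0):
  0x0659 + 0xC85E = 0x0CEB7
  0xCEB7 + 0x7446 = 0x142FD → wrap carry → 0x42FE
  0x42FE + 0xA167 = 0x0E465
  0xE465 + 0x9EB4 = 0x18319 → wrap carry → 0x831A
One's-complement sum = 0x831A.
Checksum = ~0x831A & 0xFFFF = 0x7CE5.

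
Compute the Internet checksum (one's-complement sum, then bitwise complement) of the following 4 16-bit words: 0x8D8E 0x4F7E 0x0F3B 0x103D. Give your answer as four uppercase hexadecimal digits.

037B

One's-complement addition (fold any carry out of bit 15 back into bit 0):
  0x8D8E + 0x4F7E = 0x0DD0C
  0xDD0C + 0x0F3B = 0x0EC47
  0xEC47 + 0x103D = 0x0FC84
One's-complement sum = 0xFC84.
Checksum = ~0xFC84 & 0xFFFF = 0x037B.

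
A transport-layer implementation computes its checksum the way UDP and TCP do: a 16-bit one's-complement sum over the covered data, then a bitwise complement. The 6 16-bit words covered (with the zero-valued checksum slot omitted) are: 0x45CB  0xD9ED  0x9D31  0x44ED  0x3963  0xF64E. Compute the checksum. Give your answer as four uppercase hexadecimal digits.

One's-complement addition (fold any carry out of bit 15 back into bit 0):
  0x45CB + 0xD9ED = 0x11FB8 → wrap carry → 0x1FB9
  0x1FB9 + 0x9D31 = 0x0BCEA
  0xBCEA + 0x44ED = 0x101D7 → wrap carry → 0x01D8
  0x01D8 + 0x3963 = 0x03B3B
  0x3B3B + 0xF64E = 0x13189 → wrap carry → 0x318A
One's-complement sum = 0x318A.
Checksum = ~0x318A & 0xFFFF = 0xCE75.

CE75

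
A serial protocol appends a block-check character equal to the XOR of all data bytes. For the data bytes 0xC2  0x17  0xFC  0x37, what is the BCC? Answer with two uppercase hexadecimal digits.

1E

XOR the bytes together:
  start with 0xC2
  0xC2 ⊕ 0x17 = 0xD5
  0xD5 ⊕ 0xFC = 0x29
  0x29 ⊕ 0x37 = 0x1E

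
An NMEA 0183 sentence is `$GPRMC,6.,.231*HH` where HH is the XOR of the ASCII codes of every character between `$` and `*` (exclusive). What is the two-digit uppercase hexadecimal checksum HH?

4D

XOR the ASCII codes of the payload characters:
  'G' = 0x47 → acc = 0x47
  'P' = 0x50 → acc = 0x17
  'R' = 0x52 → acc = 0x45
  'M' = 0x4D → acc = 0x08
  'C' = 0x43 → acc = 0x4B
  ',' = 0x2C → acc = 0x67
  '6' = 0x36 → acc = 0x51
  '.' = 0x2E → acc = 0x7F
  ',' = 0x2C → acc = 0x53
  '.' = 0x2E → acc = 0x7D
  '2' = 0x32 → acc = 0x4F
  '3' = 0x33 → acc = 0x7C
  '1' = 0x31 → acc = 0x4D
Checksum = 0x4D.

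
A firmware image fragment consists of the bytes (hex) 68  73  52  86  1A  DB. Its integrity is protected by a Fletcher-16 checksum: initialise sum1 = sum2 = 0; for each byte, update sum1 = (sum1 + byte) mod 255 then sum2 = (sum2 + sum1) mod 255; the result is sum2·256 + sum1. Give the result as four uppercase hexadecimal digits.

A0AA

Running sums (mod 255):
  after byte 0 (68): sum1=104, sum2=104
  after byte 1 (73): sum1=219, sum2=68
  after byte 2 (52): sum1=46, sum2=114
  after byte 3 (86): sum1=180, sum2=39
  after byte 4 (1A): sum1=206, sum2=245
  after byte 5 (DB): sum1=170, sum2=160
Checksum = sum2·256 + sum1 = 160·256 + 170 = 41130 = 0xA0AA.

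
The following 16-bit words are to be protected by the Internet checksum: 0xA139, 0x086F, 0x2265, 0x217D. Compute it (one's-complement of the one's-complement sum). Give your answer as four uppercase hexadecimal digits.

1275

One's-complement addition (fold any carry out of bit 15 back into bit 0):
  0xA139 + 0x086F = 0x0A9A8
  0xA9A8 + 0x2265 = 0x0CC0D
  0xCC0D + 0x217D = 0x0ED8A
One's-complement sum = 0xED8A.
Checksum = ~0xED8A & 0xFFFF = 0x1275.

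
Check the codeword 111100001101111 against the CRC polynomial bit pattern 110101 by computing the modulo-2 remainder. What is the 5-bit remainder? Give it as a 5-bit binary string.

00000

Modulo-2 division of 111100001101111 by 110101:
  pos 0: 111100 XOR 110101 = 001001
  pos 2: 100100 XOR 110101 = 010001
  pos 3: 100011 XOR 110101 = 010110
  pos 4: 101101 XOR 110101 = 011000
  pos 5: 110000 XOR 110101 = 000101
  pos 8: 101111 XOR 110101 = 011010
  pos 9: 110101 XOR 110101 = 000000
Remainder = 00000 (zero — the frame passes the CRC check).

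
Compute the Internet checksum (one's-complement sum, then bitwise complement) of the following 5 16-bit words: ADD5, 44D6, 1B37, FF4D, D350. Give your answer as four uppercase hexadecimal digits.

1F7E

One's-complement addition (fold any carry out of bit 15 back into bit 0):
  0xADD5 + 0x44D6 = 0x0F2AB
  0xF2AB + 0x1B37 = 0x10DE2 → wrap carry → 0x0DE3
  0x0DE3 + 0xFF4D = 0x10D30 → wrap carry → 0x0D31
  0x0D31 + 0xD350 = 0x0E081
One's-complement sum = 0xE081.
Checksum = ~0xE081 & 0xFFFF = 0x1F7E.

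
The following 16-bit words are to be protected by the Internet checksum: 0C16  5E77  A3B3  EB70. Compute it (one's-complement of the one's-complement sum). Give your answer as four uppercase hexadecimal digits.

One's-complement addition (fold any carry out of bit 15 back into bit 0):
  0x0C16 + 0x5E77 = 0x06A8D
  0x6A8D + 0xA3B3 = 0x10E40 → wrap carry → 0x0E41
  0x0E41 + 0xEB70 = 0x0F9B1
One's-complement sum = 0xF9B1.
Checksum = ~0xF9B1 & 0xFFFF = 0x064E.

064E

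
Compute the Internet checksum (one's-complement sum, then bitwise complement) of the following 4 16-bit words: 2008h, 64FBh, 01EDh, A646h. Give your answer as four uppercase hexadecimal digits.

D2C8

One's-complement addition (fold any carry out of bit 15 back into bit 0):
  0x2008 + 0x64FB = 0x08503
  0x8503 + 0x01ED = 0x086F0
  0x86F0 + 0xA646 = 0x12D36 → wrap carry → 0x2D37
One's-complement sum = 0x2D37.
Checksum = ~0x2D37 & 0xFFFF = 0xD2C8.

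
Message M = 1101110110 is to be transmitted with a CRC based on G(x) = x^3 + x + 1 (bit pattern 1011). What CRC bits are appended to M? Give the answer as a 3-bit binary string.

Append 3 zeros: 1101110110000. Divide by 1011 (XOR where the leading bit is 1):
  pos 0: 1101 XOR 1011 = 0110
  pos 1: 1101 XOR 1011 = 0110
  pos 2: 1101 XOR 1011 = 0110
  pos 3: 1100 XOR 1011 = 0111
  pos 4: 1111 XOR 1011 = 0100
  pos 5: 1001 XOR 1011 = 0010
  pos 7: 1000 XOR 1011 = 0011
  pos 9: 1100 XOR 1011 = 0111
Remainder (last 3 bits) = 111. This is the CRC / FCS.

111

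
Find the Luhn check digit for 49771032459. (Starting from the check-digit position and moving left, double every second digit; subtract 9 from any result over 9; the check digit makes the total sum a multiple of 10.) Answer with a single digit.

Partial digits right→left: 9 5 4 2 3 0 1 7 7 9 4
Double every second digit counting from the check-digit position (so the 1st, 3rd, 5th, ... of the partial from the right).
  doubled (with −9 where >9): 9 8 6 2 5 8 → sum 38
  kept as-is: 5 2 0 7 9 → sum 23
Total = 38 + 23 = 61.
Check digit = (10 − (61 mod 10)) mod 10 = 9.

9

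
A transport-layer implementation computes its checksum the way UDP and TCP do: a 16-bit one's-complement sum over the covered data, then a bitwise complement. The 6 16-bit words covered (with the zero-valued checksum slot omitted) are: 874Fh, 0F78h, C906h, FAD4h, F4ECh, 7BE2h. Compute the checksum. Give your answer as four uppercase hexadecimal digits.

One's-complement addition (fold any carry out of bit 15 back into bit 0):
  0x874F + 0x0F78 = 0x096C7
  0x96C7 + 0xC906 = 0x15FCD → wrap carry → 0x5FCE
  0x5FCE + 0xFAD4 = 0x15AA2 → wrap carry → 0x5AA3
  0x5AA3 + 0xF4EC = 0x14F8F → wrap carry → 0x4F90
  0x4F90 + 0x7BE2 = 0x0CB72
One's-complement sum = 0xCB72.
Checksum = ~0xCB72 & 0xFFFF = 0x348D.

348D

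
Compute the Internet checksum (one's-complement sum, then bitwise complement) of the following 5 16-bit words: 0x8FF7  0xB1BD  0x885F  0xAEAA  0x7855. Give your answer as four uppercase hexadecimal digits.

0EEB

One's-complement addition (fold any carry out of bit 15 back into bit 0):
  0x8FF7 + 0xB1BD = 0x141B4 → wrap carry → 0x41B5
  0x41B5 + 0x885F = 0x0CA14
  0xCA14 + 0xAEAA = 0x178BE → wrap carry → 0x78BF
  0x78BF + 0x7855 = 0x0F114
One's-complement sum = 0xF114.
Checksum = ~0xF114 & 0xFFFF = 0x0EEB.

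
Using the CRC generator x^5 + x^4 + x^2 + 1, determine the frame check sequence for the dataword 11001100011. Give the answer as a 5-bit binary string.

11000

Append 5 zeros: 1100110001100000. Divide by 110101 (XOR where the leading bit is 1):
  pos 0: 110011 XOR 110101 = 000110
  pos 3: 110000 XOR 110101 = 000101
  pos 6: 101110 XOR 110101 = 011011
  pos 7: 110110 XOR 110101 = 000011
Remainder (last 5 bits) = 11000. This is the CRC / FCS.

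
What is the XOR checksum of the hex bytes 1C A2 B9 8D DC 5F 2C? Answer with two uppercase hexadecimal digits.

XOR the bytes together:
  start with 0x1C
  0x1C ⊕ 0xA2 = 0xBE
  0xBE ⊕ 0xB9 = 0x07
  0x07 ⊕ 0x8D = 0x8A
  0x8A ⊕ 0xDC = 0x56
  0x56 ⊕ 0x5F = 0x09
  0x09 ⊕ 0x2C = 0x25

25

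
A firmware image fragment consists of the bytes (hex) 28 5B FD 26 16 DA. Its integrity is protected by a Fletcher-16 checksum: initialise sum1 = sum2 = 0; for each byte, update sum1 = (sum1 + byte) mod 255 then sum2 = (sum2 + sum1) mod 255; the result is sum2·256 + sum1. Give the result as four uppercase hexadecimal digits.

Running sums (mod 255):
  after byte 0 (28): sum1=40, sum2=40
  after byte 1 (5B): sum1=131, sum2=171
  after byte 2 (FD): sum1=129, sum2=45
  after byte 3 (26): sum1=167, sum2=212
  after byte 4 (16): sum1=189, sum2=146
  after byte 5 (DA): sum1=152, sum2=43
Checksum = sum2·256 + sum1 = 43·256 + 152 = 11160 = 0x2B98.

2B98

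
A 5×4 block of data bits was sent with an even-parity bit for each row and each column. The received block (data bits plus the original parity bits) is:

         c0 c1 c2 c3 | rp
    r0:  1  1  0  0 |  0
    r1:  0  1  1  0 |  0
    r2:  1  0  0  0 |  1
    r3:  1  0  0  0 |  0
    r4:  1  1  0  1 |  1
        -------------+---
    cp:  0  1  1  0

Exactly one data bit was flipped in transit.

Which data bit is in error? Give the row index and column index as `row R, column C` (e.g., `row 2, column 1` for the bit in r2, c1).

row 3, column 3

Recompute each row's even parity and compare to rp:
  r0: data parity 0, sent rp 0 → ok
  r1: data parity 0, sent rp 0 → ok
  r2: data parity 1, sent rp 1 → ok
  r3: data parity 1, sent rp 0 → mismatch
  r4: data parity 1, sent rp 1 → ok
Recompute each column's even parity and compare to cp:
  c0: data parity 0, sent cp 0 → ok
  c1: data parity 1, sent cp 1 → ok
  c2: data parity 1, sent cp 1 → ok
  c3: data parity 1, sent cp 0 → mismatch
Exactly one row (r3) and one column (c3) fail → the flipped bit is at their intersection.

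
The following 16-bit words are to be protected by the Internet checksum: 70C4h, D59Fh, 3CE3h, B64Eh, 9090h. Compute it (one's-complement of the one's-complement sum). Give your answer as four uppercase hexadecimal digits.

One's-complement addition (fold any carry out of bit 15 back into bit 0):
  0x70C4 + 0xD59F = 0x14663 → wrap carry → 0x4664
  0x4664 + 0x3CE3 = 0x08347
  0x8347 + 0xB64E = 0x13995 → wrap carry → 0x3996
  0x3996 + 0x9090 = 0x0CA26
One's-complement sum = 0xCA26.
Checksum = ~0xCA26 & 0xFFFF = 0x35D9.

35D9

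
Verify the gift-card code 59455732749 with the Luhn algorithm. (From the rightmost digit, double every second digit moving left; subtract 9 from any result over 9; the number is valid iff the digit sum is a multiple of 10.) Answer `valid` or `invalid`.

From the right, keep odd positions and double even positions (subtract 9 from any doubled value over 9):
  doubled (positions 2,4,...): 8 4 5 1 9 → sum 27
  kept (positions 1,3,...): 9 7 3 5 4 5 → sum 33
Total = 60.
60 mod 10 = 0, so the number is valid.

valid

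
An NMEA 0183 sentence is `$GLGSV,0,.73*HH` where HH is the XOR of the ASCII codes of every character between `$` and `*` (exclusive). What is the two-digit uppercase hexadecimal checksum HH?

53

XOR the ASCII codes of the payload characters:
  'G' = 0x47 → acc = 0x47
  'L' = 0x4C → acc = 0x0B
  'G' = 0x47 → acc = 0x4C
  'S' = 0x53 → acc = 0x1F
  'V' = 0x56 → acc = 0x49
  ',' = 0x2C → acc = 0x65
  '0' = 0x30 → acc = 0x55
  ',' = 0x2C → acc = 0x79
  '.' = 0x2E → acc = 0x57
  '7' = 0x37 → acc = 0x60
  '3' = 0x33 → acc = 0x53
Checksum = 0x53.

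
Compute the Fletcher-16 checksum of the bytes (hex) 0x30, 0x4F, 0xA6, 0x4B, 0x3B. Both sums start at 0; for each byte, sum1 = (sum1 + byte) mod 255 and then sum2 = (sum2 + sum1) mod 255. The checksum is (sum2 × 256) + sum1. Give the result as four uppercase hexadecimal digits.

F3AC

Running sums (mod 255):
  after byte 0 (0x30): sum1=48, sum2=48
  after byte 1 (0x4F): sum1=127, sum2=175
  after byte 2 (0xA6): sum1=38, sum2=213
  after byte 3 (0x4B): sum1=113, sum2=71
  after byte 4 (0x3B): sum1=172, sum2=243
Checksum = sum2·256 + sum1 = 243·256 + 172 = 62380 = 0xF3AC.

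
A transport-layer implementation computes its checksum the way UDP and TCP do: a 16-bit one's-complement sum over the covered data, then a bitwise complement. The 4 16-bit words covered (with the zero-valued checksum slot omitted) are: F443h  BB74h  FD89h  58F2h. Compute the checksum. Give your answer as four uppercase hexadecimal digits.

One's-complement addition (fold any carry out of bit 15 back into bit 0):
  0xF443 + 0xBB74 = 0x1AFB7 → wrap carry → 0xAFB8
  0xAFB8 + 0xFD89 = 0x1AD41 → wrap carry → 0xAD42
  0xAD42 + 0x58F2 = 0x10634 → wrap carry → 0x0635
One's-complement sum = 0x0635.
Checksum = ~0x0635 & 0xFFFF = 0xF9CA.

F9CA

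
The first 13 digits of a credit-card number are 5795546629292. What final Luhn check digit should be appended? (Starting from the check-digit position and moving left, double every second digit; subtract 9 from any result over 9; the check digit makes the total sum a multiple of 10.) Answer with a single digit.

Partial digits right→left: 2 9 2 9 2 6 6 4 5 5 9 7 5
Double every second digit counting from the check-digit position (so the 1st, 3rd, 5th, ... of the partial from the right).
  doubled (with −9 where >9): 4 4 4 3 1 9 1 → sum 26
  kept as-is: 9 9 6 4 5 7 → sum 40
Total = 26 + 40 = 66.
Check digit = (10 − (66 mod 10)) mod 10 = 4.

4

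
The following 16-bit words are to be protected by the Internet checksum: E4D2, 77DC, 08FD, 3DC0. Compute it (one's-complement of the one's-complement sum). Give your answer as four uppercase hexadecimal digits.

5C93

One's-complement addition (fold any carry out of bit 15 back into bit 0):
  0xE4D2 + 0x77DC = 0x15CAE → wrap carry → 0x5CAF
  0x5CAF + 0x08FD = 0x065AC
  0x65AC + 0x3DC0 = 0x0A36C
One's-complement sum = 0xA36C.
Checksum = ~0xA36C & 0xFFFF = 0x5C93.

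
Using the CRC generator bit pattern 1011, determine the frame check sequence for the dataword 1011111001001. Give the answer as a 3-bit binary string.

111

Append 3 zeros: 1011111001001000. Divide by 1011 (XOR where the leading bit is 1):
  pos 0: 1011 XOR 1011 = 0000
  pos 4: 1110 XOR 1011 = 0101
  pos 5: 1010 XOR 1011 = 0001
  pos 8: 1100 XOR 1011 = 0111
  pos 9: 1111 XOR 1011 = 0100
  pos 10: 1000 XOR 1011 = 0011
  pos 12: 1100 XOR 1011 = 0111
Remainder (last 3 bits) = 111. This is the CRC / FCS.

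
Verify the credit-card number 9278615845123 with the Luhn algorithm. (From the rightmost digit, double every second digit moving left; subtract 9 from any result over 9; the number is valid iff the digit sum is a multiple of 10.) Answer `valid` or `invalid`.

valid

From the right, keep odd positions and double even positions (subtract 9 from any doubled value over 9):
  doubled (positions 2,4,...): 4 1 7 2 7 4 → sum 25
  kept (positions 1,3,...): 3 1 4 5 6 7 9 → sum 35
Total = 60.
60 mod 10 = 0, so the number is valid.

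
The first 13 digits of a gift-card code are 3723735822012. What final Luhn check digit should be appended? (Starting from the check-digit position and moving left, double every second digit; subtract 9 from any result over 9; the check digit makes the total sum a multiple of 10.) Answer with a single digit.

2

Partial digits right→left: 2 1 0 2 2 8 5 3 7 3 2 7 3
Double every second digit counting from the check-digit position (so the 1st, 3rd, 5th, ... of the partial from the right).
  doubled (with −9 where >9): 4 0 4 1 5 4 6 → sum 24
  kept as-is: 1 2 8 3 3 7 → sum 24
Total = 24 + 24 = 48.
Check digit = (10 − (48 mod 10)) mod 10 = 2.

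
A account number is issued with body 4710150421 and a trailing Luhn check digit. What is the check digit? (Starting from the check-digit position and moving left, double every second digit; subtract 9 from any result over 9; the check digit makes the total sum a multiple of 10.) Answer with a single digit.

6

Partial digits right→left: 1 2 4 0 5 1 0 1 7 4
Double every second digit counting from the check-digit position (so the 1st, 3rd, 5th, ... of the partial from the right).
  doubled (with −9 where >9): 2 8 1 0 5 → sum 16
  kept as-is: 2 0 1 1 4 → sum 8
Total = 16 + 8 = 24.
Check digit = (10 − (24 mod 10)) mod 10 = 6.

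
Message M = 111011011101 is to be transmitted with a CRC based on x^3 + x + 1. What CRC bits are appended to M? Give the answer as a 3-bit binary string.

100

Append 3 zeros: 111011011101000. Divide by 1011 (XOR where the leading bit is 1):
  pos 0: 1110 XOR 1011 = 0101
  pos 1: 1011 XOR 1011 = 0000
  pos 5: 1011 XOR 1011 = 0000
  pos 9: 1010 XOR 1011 = 0001
Remainder (last 3 bits) = 100. This is the CRC / FCS.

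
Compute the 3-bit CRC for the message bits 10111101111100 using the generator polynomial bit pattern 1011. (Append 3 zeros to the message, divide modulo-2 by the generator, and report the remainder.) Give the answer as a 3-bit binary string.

Append 3 zeros: 10111101111100000. Divide by 1011 (XOR where the leading bit is 1):
  pos 0: 1011 XOR 1011 = 0000
  pos 4: 1101 XOR 1011 = 0110
  pos 5: 1101 XOR 1011 = 0110
  pos 6: 1101 XOR 1011 = 0110
  pos 7: 1101 XOR 1011 = 0110
  pos 8: 1101 XOR 1011 = 0110
  pos 9: 1100 XOR 1011 = 0111
  pos 10: 1110 XOR 1011 = 0101
  pos 11: 1010 XOR 1011 = 0001
Remainder (last 3 bits) = 100. This is the CRC / FCS.

100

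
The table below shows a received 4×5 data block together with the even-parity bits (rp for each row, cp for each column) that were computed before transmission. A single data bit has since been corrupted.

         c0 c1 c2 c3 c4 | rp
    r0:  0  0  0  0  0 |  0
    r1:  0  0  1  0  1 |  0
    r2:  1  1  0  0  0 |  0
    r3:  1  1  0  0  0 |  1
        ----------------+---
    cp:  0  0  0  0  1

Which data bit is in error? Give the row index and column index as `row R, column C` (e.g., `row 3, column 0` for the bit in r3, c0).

Recompute each row's even parity and compare to rp:
  r0: data parity 0, sent rp 0 → ok
  r1: data parity 0, sent rp 0 → ok
  r2: data parity 0, sent rp 0 → ok
  r3: data parity 0, sent rp 1 → mismatch
Recompute each column's even parity and compare to cp:
  c0: data parity 0, sent cp 0 → ok
  c1: data parity 0, sent cp 0 → ok
  c2: data parity 1, sent cp 0 → mismatch
  c3: data parity 0, sent cp 0 → ok
  c4: data parity 1, sent cp 1 → ok
Exactly one row (r3) and one column (c2) fail → the flipped bit is at their intersection.

row 3, column 2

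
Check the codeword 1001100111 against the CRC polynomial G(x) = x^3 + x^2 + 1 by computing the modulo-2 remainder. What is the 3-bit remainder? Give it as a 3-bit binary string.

110

Modulo-2 division of 1001100111 by 1101:
  pos 0: 1001 XOR 1101 = 0100
  pos 1: 1001 XOR 1101 = 0100
  pos 2: 1000 XOR 1101 = 0101
  pos 3: 1010 XOR 1101 = 0111
  pos 4: 1111 XOR 1101 = 0010
  pos 6: 1011 XOR 1101 = 0110
Remainder = 110 (nonzero — an error is detected).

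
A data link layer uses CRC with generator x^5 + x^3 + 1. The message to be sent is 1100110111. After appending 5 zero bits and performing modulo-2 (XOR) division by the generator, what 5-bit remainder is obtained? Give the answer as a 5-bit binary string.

01110

Append 5 zeros: 110011011100000. Divide by 101001 (XOR where the leading bit is 1):
  pos 0: 110011 XOR 101001 = 011010
  pos 1: 110100 XOR 101001 = 011101
  pos 2: 111011 XOR 101001 = 010010
  pos 3: 100101 XOR 101001 = 001100
  pos 5: 110010 XOR 101001 = 011011
  pos 6: 110110 XOR 101001 = 011111
  pos 7: 111110 XOR 101001 = 010111
  pos 8: 101110 XOR 101001 = 000111
Remainder (last 5 bits) = 01110. This is the CRC / FCS.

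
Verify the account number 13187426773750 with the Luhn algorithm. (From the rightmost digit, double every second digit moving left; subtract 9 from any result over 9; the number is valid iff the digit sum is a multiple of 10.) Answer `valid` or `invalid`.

valid

From the right, keep odd positions and double even positions (subtract 9 from any doubled value over 9):
  doubled (positions 2,4,...): 1 6 5 4 5 2 2 → sum 25
  kept (positions 1,3,...): 0 7 7 6 4 8 3 → sum 35
Total = 60.
60 mod 10 = 0, so the number is valid.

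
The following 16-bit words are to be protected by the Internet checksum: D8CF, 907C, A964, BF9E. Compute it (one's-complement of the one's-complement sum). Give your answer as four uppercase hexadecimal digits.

2DB0

One's-complement addition (fold any carry out of bit 15 back into bit 0):
  0xD8CF + 0x907C = 0x1694B → wrap carry → 0x694C
  0x694C + 0xA964 = 0x112B0 → wrap carry → 0x12B1
  0x12B1 + 0xBF9E = 0x0D24F
One's-complement sum = 0xD24F.
Checksum = ~0xD24F & 0xFFFF = 0x2DB0.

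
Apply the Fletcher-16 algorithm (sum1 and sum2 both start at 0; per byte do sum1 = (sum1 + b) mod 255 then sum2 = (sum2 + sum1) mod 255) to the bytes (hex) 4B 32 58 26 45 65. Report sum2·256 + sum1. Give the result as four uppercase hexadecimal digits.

Running sums (mod 255):
  after byte 0 (4B): sum1=75, sum2=75
  after byte 1 (32): sum1=125, sum2=200
  after byte 2 (58): sum1=213, sum2=158
  after byte 3 (26): sum1=251, sum2=154
  after byte 4 (45): sum1=65, sum2=219
  after byte 5 (65): sum1=166, sum2=130
Checksum = sum2·256 + sum1 = 130·256 + 166 = 33446 = 0x82A6.

82A6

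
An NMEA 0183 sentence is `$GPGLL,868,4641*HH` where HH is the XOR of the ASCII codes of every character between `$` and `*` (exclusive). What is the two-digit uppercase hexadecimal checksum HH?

XOR the ASCII codes of the payload characters:
  'G' = 0x47 → acc = 0x47
  'P' = 0x50 → acc = 0x17
  'G' = 0x47 → acc = 0x50
  'L' = 0x4C → acc = 0x1C
  'L' = 0x4C → acc = 0x50
  ',' = 0x2C → acc = 0x7C
  '8' = 0x38 → acc = 0x44
  '6' = 0x36 → acc = 0x72
  '8' = 0x38 → acc = 0x4A
  ',' = 0x2C → acc = 0x66
  '4' = 0x34 → acc = 0x52
  '6' = 0x36 → acc = 0x64
  '4' = 0x34 → acc = 0x50
  '1' = 0x31 → acc = 0x61
Checksum = 0x61.

61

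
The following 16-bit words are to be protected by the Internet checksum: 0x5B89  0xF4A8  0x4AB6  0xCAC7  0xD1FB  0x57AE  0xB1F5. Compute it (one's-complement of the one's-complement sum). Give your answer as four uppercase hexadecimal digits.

BEAF

One's-complement addition (fold any carry out of bit 15 back into bit 0):
  0x5B89 + 0xF4A8 = 0x15031 → wrap carry → 0x5032
  0x5032 + 0x4AB6 = 0x09AE8
  0x9AE8 + 0xCAC7 = 0x165AF → wrap carry → 0x65B0
  0x65B0 + 0xD1FB = 0x137AB → wrap carry → 0x37AC
  0x37AC + 0x57AE = 0x08F5A
  0x8F5A + 0xB1F5 = 0x1414F → wrap carry → 0x4150
One's-complement sum = 0x4150.
Checksum = ~0x4150 & 0xFFFF = 0xBEAF.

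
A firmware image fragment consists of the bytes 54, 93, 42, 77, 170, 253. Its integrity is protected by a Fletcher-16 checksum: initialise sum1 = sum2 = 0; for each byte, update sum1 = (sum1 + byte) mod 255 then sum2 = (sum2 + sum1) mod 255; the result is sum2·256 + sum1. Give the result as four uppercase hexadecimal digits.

Running sums (mod 255):
  after byte 0 (54): sum1=54, sum2=54
  after byte 1 (93): sum1=147, sum2=201
  after byte 2 (42): sum1=189, sum2=135
  after byte 3 (77): sum1=11, sum2=146
  after byte 4 (170): sum1=181, sum2=72
  after byte 5 (253): sum1=179, sum2=251
Checksum = sum2·256 + sum1 = 251·256 + 179 = 64435 = 0xFBB3.

FBB3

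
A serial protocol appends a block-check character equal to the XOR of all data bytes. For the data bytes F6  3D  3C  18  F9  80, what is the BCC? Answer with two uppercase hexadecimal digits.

96

XOR the bytes together:
  start with 0xF6
  0xF6 ⊕ 0x3D = 0xCB
  0xCB ⊕ 0x3C = 0xF7
  0xF7 ⊕ 0x18 = 0xEF
  0xEF ⊕ 0xF9 = 0x16
  0x16 ⊕ 0x80 = 0x96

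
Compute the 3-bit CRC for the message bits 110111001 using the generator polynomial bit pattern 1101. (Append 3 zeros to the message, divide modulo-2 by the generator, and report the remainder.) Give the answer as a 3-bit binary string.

010

Append 3 zeros: 110111001000. Divide by 1101 (XOR where the leading bit is 1):
  pos 0: 1101 XOR 1101 = 0000
  pos 4: 1100 XOR 1101 = 0001
  pos 7: 1100 XOR 1101 = 0001
Remainder (last 3 bits) = 010. This is the CRC / FCS.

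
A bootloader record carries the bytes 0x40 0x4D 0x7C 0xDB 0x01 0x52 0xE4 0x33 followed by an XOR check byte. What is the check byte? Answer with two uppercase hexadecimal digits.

XOR the bytes together:
  start with 0x40
  0x40 ⊕ 0x4D = 0x0D
  0x0D ⊕ 0x7C = 0x71
  0x71 ⊕ 0xDB = 0xAA
  0xAA ⊕ 0x01 = 0xAB
  0xAB ⊕ 0x52 = 0xF9
  0xF9 ⊕ 0xE4 = 0x1D
  0x1D ⊕ 0x33 = 0x2E

2E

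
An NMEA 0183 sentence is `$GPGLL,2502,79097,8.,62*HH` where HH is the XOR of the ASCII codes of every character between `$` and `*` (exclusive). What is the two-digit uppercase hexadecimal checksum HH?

77

XOR the ASCII codes of the payload characters:
  'G' = 0x47 → acc = 0x47
  'P' = 0x50 → acc = 0x17
  'G' = 0x47 → acc = 0x50
  'L' = 0x4C → acc = 0x1C
  'L' = 0x4C → acc = 0x50
  ',' = 0x2C → acc = 0x7C
  '2' = 0x32 → acc = 0x4E
  '5' = 0x35 → acc = 0x7B
  '0' = 0x30 → acc = 0x4B
  '2' = 0x32 → acc = 0x79
  ',' = 0x2C → acc = 0x55
  '7' = 0x37 → acc = 0x62
  '9' = 0x39 → acc = 0x5B
  '0' = 0x30 → acc = 0x6B
  '9' = 0x39 → acc = 0x52
  '7' = 0x37 → acc = 0x65
  ',' = 0x2C → acc = 0x49
  '8' = 0x38 → acc = 0x71
  '.' = 0x2E → acc = 0x5F
  ',' = 0x2C → acc = 0x73
  '6' = 0x36 → acc = 0x45
  '2' = 0x32 → acc = 0x77
Checksum = 0x77.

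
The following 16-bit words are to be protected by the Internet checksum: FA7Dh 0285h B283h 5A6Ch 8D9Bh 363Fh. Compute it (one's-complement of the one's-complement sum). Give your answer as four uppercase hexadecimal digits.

3232

One's-complement addition (fold any carry out of bit 15 back into bit 0):
  0xFA7D + 0x0285 = 0x0FD02
  0xFD02 + 0xB283 = 0x1AF85 → wrap carry → 0xAF86
  0xAF86 + 0x5A6C = 0x109F2 → wrap carry → 0x09F3
  0x09F3 + 0x8D9B = 0x0978E
  0x978E + 0x363F = 0x0CDCD
One's-complement sum = 0xCDCD.
Checksum = ~0xCDCD & 0xFFFF = 0x3232.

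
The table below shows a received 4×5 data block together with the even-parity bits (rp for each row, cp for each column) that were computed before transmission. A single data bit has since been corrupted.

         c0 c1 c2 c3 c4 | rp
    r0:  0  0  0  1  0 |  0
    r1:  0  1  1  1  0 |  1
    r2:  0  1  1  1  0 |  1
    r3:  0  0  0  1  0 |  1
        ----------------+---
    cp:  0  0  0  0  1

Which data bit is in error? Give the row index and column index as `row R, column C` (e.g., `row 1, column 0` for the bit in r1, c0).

row 0, column 4

Recompute each row's even parity and compare to rp:
  r0: data parity 1, sent rp 0 → mismatch
  r1: data parity 1, sent rp 1 → ok
  r2: data parity 1, sent rp 1 → ok
  r3: data parity 1, sent rp 1 → ok
Recompute each column's even parity and compare to cp:
  c0: data parity 0, sent cp 0 → ok
  c1: data parity 0, sent cp 0 → ok
  c2: data parity 0, sent cp 0 → ok
  c3: data parity 0, sent cp 0 → ok
  c4: data parity 0, sent cp 1 → mismatch
Exactly one row (r0) and one column (c4) fail → the flipped bit is at their intersection.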